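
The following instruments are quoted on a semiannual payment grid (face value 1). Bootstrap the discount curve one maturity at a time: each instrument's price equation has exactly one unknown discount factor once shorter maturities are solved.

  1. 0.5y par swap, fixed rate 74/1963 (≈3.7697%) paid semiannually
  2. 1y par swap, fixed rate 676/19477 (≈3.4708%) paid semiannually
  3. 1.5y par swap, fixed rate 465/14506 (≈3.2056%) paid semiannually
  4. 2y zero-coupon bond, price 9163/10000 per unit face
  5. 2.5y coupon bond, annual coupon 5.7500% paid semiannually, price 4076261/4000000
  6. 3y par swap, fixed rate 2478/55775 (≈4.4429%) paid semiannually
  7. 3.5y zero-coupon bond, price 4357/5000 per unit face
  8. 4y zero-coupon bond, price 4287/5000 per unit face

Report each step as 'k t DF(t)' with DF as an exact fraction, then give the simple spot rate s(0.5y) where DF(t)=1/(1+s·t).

1 1/2 1963/2000
2 1 4831/5000
3 3/2 1907/2000
4 2 9163/10000
5 5/2 8839/10000
6 3 8761/10000
7 7/2 4357/5000
8 4 4287/5000
s(0.5y) = (1/(1963/2000) − 1)/(1/2) = 74/1963 ≈ 3.7697%

step 1 [0.5y] swap r/2=37/1963: DF=(1 − 37/1963·(0))/(1+37/1963) = 1963/2000 ≈ 0.981500
step 2 [1y] swap r/2=338/19477: DF=(1 − 338/19477·(0.981500))/(1+338/19477) = 4831/5000 ≈ 0.966200
step 3 [1.5y] swap r/2=465/29012: DF=(1 − 465/29012·(0.981500+0.966200))/(1+465/29012) = 1907/2000 ≈ 0.953500
step 4 [2y] zero: DF = P = 9163/10000 ≈ 0.916300
step 5 [2.5y] bond c/2=23/800: DF=(4076261/4000000 − 23/800·(0.981500+0.966200+0.953500+0.916300))/(1+23/800) = 8839/10000 ≈ 0.883900
step 6 [3y] swap r/2=1239/55775: DF=(1 − 1239/55775·(0.981500+0.966200+0.953500+0.916300+0.883900))/(1+1239/55775) = 8761/10000 ≈ 0.876100
step 7 [3.5y] zero: DF = P = 4357/5000 ≈ 0.871400
step 8 [4y] zero: DF = P = 4287/5000 ≈ 0.857400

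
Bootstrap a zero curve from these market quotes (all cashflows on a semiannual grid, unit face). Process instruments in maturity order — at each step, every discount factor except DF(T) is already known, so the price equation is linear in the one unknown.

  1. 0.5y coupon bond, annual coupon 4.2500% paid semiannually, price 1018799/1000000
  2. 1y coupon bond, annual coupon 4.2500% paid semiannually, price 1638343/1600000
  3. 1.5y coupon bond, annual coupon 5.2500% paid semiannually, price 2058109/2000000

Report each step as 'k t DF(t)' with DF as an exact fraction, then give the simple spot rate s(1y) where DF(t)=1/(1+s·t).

1 1/2 1247/1250
2 1 9819/10000
3 3/2 9521/10000
s(1y) = (1/(9819/10000) − 1)/(1) = 181/9819 ≈ 1.8434%

step 1 [0.5y] bond c/2=17/800: DF=(1018799/1000000 − 17/800·(0))/(1+17/800) = 1247/1250 ≈ 0.997600
step 2 [1y] bond c/2=17/800: DF=(1638343/1600000 − 17/800·(0.997600))/(1+17/800) = 9819/10000 ≈ 0.981900
step 3 [1.5y] bond c/2=21/800: DF=(2058109/2000000 − 21/800·(0.997600+0.981900))/(1+21/800) = 9521/10000 ≈ 0.952100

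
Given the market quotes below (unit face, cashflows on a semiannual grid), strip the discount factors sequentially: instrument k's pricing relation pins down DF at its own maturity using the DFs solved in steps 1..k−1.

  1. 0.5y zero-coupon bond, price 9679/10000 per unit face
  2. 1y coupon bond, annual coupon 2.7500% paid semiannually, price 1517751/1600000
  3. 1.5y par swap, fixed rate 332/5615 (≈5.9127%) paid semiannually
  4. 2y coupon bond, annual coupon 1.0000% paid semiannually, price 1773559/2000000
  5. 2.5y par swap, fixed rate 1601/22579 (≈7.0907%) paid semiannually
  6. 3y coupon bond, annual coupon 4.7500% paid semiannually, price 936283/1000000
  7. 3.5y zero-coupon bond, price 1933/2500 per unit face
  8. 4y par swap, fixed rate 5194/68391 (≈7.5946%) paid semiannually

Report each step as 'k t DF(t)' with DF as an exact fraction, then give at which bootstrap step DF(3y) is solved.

1 1/2 9679/10000
2 1 4613/5000
3 3/2 917/1000
4 2 2171/2500
5 5/2 8399/10000
6 3 4049/5000
7 7/2 1933/2500
8 4 7403/10000
DF(3y) is solved at step 6

step 1 [0.5y] zero: DF = P = 9679/10000 ≈ 0.967900
step 2 [1y] bond c/2=11/800: DF=(1517751/1600000 − 11/800·(0.967900))/(1+11/800) = 4613/5000 ≈ 0.922600
step 3 [1.5y] swap r/2=166/5615: DF=(1 − 166/5615·(0.967900+0.922600))/(1+166/5615) = 917/1000 ≈ 0.917000
step 4 [2y] bond c/2=1/200: DF=(1773559/2000000 − 1/200·(0.967900+0.922600+0.917000))/(1+1/200) = 2171/2500 ≈ 0.868400
step 5 [2.5y] swap r/2=1601/45158: DF=(1 − 1601/45158·(0.967900+0.922600+0.917000+0.868400))/(1+1601/45158) = 8399/10000 ≈ 0.839900
step 6 [3y] bond c/2=19/800: DF=(936283/1000000 − 19/800·(0.967900+0.922600+0.917000+0.868400+0.839900))/(1+19/800) = 4049/5000 ≈ 0.809800
step 7 [3.5y] zero: DF = P = 1933/2500 ≈ 0.773200
step 8 [4y] swap r/2=2597/68391: DF=(1 − 2597/68391·(0.967900+0.922600+0.917000+0.868400+0.839900+0.809800+0.773200))/(1+2597/68391) = 7403/10000 ≈ 0.740300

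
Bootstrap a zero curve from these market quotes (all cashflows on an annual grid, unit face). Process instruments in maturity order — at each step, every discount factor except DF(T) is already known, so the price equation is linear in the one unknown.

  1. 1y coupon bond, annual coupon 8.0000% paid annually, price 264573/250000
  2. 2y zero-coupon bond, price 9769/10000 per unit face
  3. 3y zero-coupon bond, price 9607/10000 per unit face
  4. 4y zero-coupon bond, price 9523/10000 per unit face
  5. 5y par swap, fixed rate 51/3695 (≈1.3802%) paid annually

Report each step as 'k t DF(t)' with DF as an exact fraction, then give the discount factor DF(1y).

step 1 [1y] bond c/1=2/25: DF=(264573/250000 − 2/25·(0))/(1+2/25) = 9799/10000 ≈ 0.979900
step 2 [2y] zero: DF = P = 9769/10000 ≈ 0.976900
step 3 [3y] zero: DF = P = 9607/10000 ≈ 0.960700
step 4 [4y] zero: DF = P = 9523/10000 ≈ 0.952300
step 5 [5y] swap r/1=51/3695: DF=(1 − 51/3695·(0.979900+0.976900+0.960700+0.952300))/(1+51/3695) = 9337/10000 ≈ 0.933700

1 1 9799/10000
2 2 9769/10000
3 3 9607/10000
4 4 9523/10000
5 5 9337/10000
DF(1y) = 9799/10000 ≈ 0.979900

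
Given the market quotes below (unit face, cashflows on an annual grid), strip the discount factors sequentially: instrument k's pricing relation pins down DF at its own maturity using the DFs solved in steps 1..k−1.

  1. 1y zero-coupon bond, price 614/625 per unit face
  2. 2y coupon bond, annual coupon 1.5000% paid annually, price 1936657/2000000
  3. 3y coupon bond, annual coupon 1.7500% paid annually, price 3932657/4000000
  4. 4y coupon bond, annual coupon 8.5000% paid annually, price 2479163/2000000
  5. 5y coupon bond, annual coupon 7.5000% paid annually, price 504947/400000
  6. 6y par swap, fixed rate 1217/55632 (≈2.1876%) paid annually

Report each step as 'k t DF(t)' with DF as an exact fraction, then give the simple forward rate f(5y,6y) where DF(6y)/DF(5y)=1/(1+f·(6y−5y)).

1 1 614/625
2 2 1879/2000
3 3 2333/2500
4 4 2297/2500
5 5 911/1000
6 6 8783/10000
f(5y,6y) = ((911/1000)/(8783/10000) − 1)/(1) = 327/8783 ≈ 3.7231%

step 1 [1y] zero: DF = P = 614/625 ≈ 0.982400
step 2 [2y] bond c/1=3/200: DF=(1936657/2000000 − 3/200·(0.982400))/(1+3/200) = 1879/2000 ≈ 0.939500
step 3 [3y] bond c/1=7/400: DF=(3932657/4000000 − 7/400·(0.982400+0.939500))/(1+7/400) = 2333/2500 ≈ 0.933200
step 4 [4y] bond c/1=17/200: DF=(2479163/2000000 − 17/200·(0.982400+0.939500+0.933200))/(1+17/200) = 2297/2500 ≈ 0.918800
step 5 [5y] bond c/1=3/40: DF=(504947/400000 − 3/40·(0.982400+0.939500+0.933200+0.918800))/(1+3/40) = 911/1000 ≈ 0.911000
step 6 [6y] swap r/1=1217/55632: DF=(1 − 1217/55632·(0.982400+0.939500+0.933200+0.918800+0.911000))/(1+1217/55632) = 8783/10000 ≈ 0.878300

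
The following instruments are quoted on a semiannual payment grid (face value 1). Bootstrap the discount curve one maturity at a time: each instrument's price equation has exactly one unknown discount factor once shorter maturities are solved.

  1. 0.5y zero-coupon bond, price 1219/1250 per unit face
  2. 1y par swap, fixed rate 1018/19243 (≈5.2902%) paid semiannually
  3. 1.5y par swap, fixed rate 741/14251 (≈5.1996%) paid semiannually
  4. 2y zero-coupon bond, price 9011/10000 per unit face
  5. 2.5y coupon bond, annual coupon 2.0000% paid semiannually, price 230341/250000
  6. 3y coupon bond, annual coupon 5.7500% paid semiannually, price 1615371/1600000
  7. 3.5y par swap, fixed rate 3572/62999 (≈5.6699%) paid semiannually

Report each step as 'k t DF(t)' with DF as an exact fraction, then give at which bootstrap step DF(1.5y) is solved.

1 1/2 1219/1250
2 1 9491/10000
3 3/2 9259/10000
4 2 9011/10000
5 5/2 8751/10000
6 3 8521/10000
7 7/2 4107/5000
DF(1.5y) is solved at step 3

step 1 [0.5y] zero: DF = P = 1219/1250 ≈ 0.975200
step 2 [1y] swap r/2=509/19243: DF=(1 − 509/19243·(0.975200))/(1+509/19243) = 9491/10000 ≈ 0.949100
step 3 [1.5y] swap r/2=741/28502: DF=(1 − 741/28502·(0.975200+0.949100))/(1+741/28502) = 9259/10000 ≈ 0.925900
step 4 [2y] zero: DF = P = 9011/10000 ≈ 0.901100
step 5 [2.5y] bond c/2=1/100: DF=(230341/250000 − 1/100·(0.975200+0.949100+0.925900+0.901100))/(1+1/100) = 8751/10000 ≈ 0.875100
step 6 [3y] bond c/2=23/800: DF=(1615371/1600000 − 23/800·(0.975200+0.949100+0.925900+0.901100+0.875100))/(1+23/800) = 8521/10000 ≈ 0.852100
step 7 [3.5y] swap r/2=1786/62999: DF=(1 − 1786/62999·(0.975200+0.949100+0.925900+0.901100+0.875100+0.852100))/(1+1786/62999) = 4107/5000 ≈ 0.821400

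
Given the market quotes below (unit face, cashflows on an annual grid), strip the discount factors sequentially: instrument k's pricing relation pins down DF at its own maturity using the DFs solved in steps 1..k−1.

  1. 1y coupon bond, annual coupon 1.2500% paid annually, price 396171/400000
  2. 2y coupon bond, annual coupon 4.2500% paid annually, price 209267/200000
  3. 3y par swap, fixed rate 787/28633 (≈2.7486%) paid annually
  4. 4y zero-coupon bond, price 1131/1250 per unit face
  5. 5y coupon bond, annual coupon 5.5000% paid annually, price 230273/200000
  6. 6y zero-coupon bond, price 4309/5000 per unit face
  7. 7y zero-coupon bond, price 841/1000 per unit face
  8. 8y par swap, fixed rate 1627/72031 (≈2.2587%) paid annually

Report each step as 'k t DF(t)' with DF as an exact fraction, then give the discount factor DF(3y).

1 1 4891/5000
2 2 4819/5000
3 3 9213/10000
4 4 1131/1250
5 5 8949/10000
6 6 4309/5000
7 7 841/1000
8 8 8373/10000
DF(3y) = 9213/10000 ≈ 0.921300

step 1 [1y] bond c/1=1/80: DF=(396171/400000 − 1/80·(0))/(1+1/80) = 4891/5000 ≈ 0.978200
step 2 [2y] bond c/1=17/400: DF=(209267/200000 − 17/400·(0.978200))/(1+17/400) = 4819/5000 ≈ 0.963800
step 3 [3y] swap r/1=787/28633: DF=(1 − 787/28633·(0.978200+0.963800))/(1+787/28633) = 9213/10000 ≈ 0.921300
step 4 [4y] zero: DF = P = 1131/1250 ≈ 0.904800
step 5 [5y] bond c/1=11/200: DF=(230273/200000 − 11/200·(0.978200+0.963800+0.921300+0.904800))/(1+11/200) = 8949/10000 ≈ 0.894900
step 6 [6y] zero: DF = P = 4309/5000 ≈ 0.861800
step 7 [7y] zero: DF = P = 841/1000 ≈ 0.841000
step 8 [8y] swap r/1=1627/72031: DF=(1 − 1627/72031·(0.978200+0.963800+0.921300+0.904800+0.894900+0.861800+0.841000))/(1+1627/72031) = 8373/10000 ≈ 0.837300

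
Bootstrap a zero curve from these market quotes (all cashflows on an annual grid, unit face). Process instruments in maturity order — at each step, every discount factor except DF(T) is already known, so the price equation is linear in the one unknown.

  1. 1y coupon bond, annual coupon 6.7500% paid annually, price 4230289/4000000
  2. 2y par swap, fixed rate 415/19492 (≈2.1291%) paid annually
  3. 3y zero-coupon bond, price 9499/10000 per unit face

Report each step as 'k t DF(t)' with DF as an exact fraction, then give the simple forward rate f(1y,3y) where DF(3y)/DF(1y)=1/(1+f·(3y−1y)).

step 1 [1y] bond c/1=27/400: DF=(4230289/4000000 − 27/400·(0))/(1+27/400) = 9907/10000 ≈ 0.990700
step 2 [2y] swap r/1=415/19492: DF=(1 − 415/19492·(0.990700))/(1+415/19492) = 1917/2000 ≈ 0.958500
step 3 [3y] zero: DF = P = 9499/10000 ≈ 0.949900

1 1 9907/10000
2 2 1917/2000
3 3 9499/10000
f(1y,3y) = ((9907/10000)/(9499/10000) − 1)/(2) = 204/9499 ≈ 2.1476%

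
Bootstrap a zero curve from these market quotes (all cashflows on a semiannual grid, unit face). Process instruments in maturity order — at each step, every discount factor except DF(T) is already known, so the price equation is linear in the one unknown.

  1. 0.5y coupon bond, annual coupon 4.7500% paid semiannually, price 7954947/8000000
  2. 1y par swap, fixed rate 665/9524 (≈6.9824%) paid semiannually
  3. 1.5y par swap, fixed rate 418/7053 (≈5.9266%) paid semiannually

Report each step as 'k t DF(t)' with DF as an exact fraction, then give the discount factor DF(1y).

step 1 [0.5y] bond c/2=19/800: DF=(7954947/8000000 − 19/800·(0))/(1+19/800) = 9713/10000 ≈ 0.971300
step 2 [1y] swap r/2=665/19048: DF=(1 − 665/19048·(0.971300))/(1+665/19048) = 1867/2000 ≈ 0.933500
step 3 [1.5y] swap r/2=209/7053: DF=(1 − 209/7053·(0.971300+0.933500))/(1+209/7053) = 2291/2500 ≈ 0.916400

1 1/2 9713/10000
2 1 1867/2000
3 3/2 2291/2500
DF(1y) = 1867/2000 ≈ 0.933500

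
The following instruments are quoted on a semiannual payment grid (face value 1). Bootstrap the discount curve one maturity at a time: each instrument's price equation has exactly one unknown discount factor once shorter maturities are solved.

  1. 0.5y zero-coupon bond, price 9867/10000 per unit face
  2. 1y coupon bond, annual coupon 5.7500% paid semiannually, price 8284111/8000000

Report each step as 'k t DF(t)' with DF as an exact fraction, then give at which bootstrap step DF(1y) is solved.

1 1/2 9867/10000
2 1 979/1000
DF(1y) is solved at step 2

step 1 [0.5y] zero: DF = P = 9867/10000 ≈ 0.986700
step 2 [1y] bond c/2=23/800: DF=(8284111/8000000 − 23/800·(0.986700))/(1+23/800) = 979/1000 ≈ 0.979000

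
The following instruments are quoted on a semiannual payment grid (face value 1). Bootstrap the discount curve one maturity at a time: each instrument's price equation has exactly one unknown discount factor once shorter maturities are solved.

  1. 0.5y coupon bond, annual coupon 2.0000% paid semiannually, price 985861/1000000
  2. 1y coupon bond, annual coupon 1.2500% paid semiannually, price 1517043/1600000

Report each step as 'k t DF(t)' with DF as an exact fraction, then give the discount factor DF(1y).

step 1 [0.5y] bond c/2=1/100: DF=(985861/1000000 − 1/100·(0))/(1+1/100) = 9761/10000 ≈ 0.976100
step 2 [1y] bond c/2=1/160: DF=(1517043/1600000 − 1/160·(0.976100))/(1+1/160) = 4681/5000 ≈ 0.936200

1 1/2 9761/10000
2 1 4681/5000
DF(1y) = 4681/5000 ≈ 0.936200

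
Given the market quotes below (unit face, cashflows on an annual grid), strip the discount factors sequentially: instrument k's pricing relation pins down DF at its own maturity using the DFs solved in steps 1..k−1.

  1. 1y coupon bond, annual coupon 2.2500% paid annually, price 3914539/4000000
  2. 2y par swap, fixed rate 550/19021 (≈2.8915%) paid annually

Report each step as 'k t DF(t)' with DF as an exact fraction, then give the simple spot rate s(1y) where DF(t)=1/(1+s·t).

step 1 [1y] bond c/1=9/400: DF=(3914539/4000000 − 9/400·(0))/(1+9/400) = 9571/10000 ≈ 0.957100
step 2 [2y] swap r/1=550/19021: DF=(1 − 550/19021·(0.957100))/(1+550/19021) = 189/200 ≈ 0.945000

1 1 9571/10000
2 2 189/200
s(1y) = (1/(9571/10000) − 1)/(1) = 429/9571 ≈ 4.4823%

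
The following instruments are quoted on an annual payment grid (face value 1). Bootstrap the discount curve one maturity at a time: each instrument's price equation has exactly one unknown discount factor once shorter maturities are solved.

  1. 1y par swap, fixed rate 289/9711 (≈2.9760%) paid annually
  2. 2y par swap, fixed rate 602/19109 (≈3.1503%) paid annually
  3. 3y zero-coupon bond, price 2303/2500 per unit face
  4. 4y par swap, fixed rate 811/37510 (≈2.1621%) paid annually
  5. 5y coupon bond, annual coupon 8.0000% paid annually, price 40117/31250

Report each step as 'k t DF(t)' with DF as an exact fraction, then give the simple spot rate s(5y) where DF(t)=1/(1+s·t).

step 1 [1y] swap r/1=289/9711: DF=(1 − 289/9711·(0))/(1+289/9711) = 9711/10000 ≈ 0.971100
step 2 [2y] swap r/1=602/19109: DF=(1 − 602/19109·(0.971100))/(1+602/19109) = 4699/5000 ≈ 0.939800
step 3 [3y] zero: DF = P = 2303/2500 ≈ 0.921200
step 4 [4y] swap r/1=811/37510: DF=(1 − 811/37510·(0.971100+0.939800+0.921200))/(1+811/37510) = 9189/10000 ≈ 0.918900
step 5 [5y] bond c/1=2/25: DF=(40117/31250 − 2/25·(0.971100+0.939800+0.921200+0.918900))/(1+2/25) = 2277/2500 ≈ 0.910800

1 1 9711/10000
2 2 4699/5000
3 3 2303/2500
4 4 9189/10000
5 5 2277/2500
s(5y) = (1/(2277/2500) − 1)/(5) = 223/11385 ≈ 1.9587%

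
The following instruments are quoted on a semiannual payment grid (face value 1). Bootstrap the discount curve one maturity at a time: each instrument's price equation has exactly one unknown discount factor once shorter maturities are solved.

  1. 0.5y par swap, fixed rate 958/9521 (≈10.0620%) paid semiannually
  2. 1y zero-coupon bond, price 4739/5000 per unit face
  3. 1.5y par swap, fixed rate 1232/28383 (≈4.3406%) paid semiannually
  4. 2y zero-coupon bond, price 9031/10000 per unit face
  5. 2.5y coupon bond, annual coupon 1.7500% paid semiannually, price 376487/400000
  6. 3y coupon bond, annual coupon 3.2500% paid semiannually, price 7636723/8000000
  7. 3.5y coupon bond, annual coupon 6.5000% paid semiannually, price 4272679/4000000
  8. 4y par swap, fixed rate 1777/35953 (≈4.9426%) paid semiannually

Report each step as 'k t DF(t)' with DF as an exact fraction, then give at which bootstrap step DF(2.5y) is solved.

1 1/2 9521/10000
2 1 4739/5000
3 3/2 1173/1250
4 2 9031/10000
5 5/2 4503/5000
6 3 8651/10000
7 7/2 2153/2500
8 4 8223/10000
DF(2.5y) is solved at step 5

step 1 [0.5y] swap r/2=479/9521: DF=(1 − 479/9521·(0))/(1+479/9521) = 9521/10000 ≈ 0.952100
step 2 [1y] zero: DF = P = 4739/5000 ≈ 0.947800
step 3 [1.5y] swap r/2=616/28383: DF=(1 − 616/28383·(0.952100+0.947800))/(1+616/28383) = 1173/1250 ≈ 0.938400
step 4 [2y] zero: DF = P = 9031/10000 ≈ 0.903100
step 5 [2.5y] bond c/2=7/800: DF=(376487/400000 − 7/800·(0.952100+0.947800+0.938400+0.903100))/(1+7/800) = 4503/5000 ≈ 0.900600
step 6 [3y] bond c/2=13/800: DF=(7636723/8000000 − 13/800·(0.952100+0.947800+0.938400+0.903100+0.900600))/(1+13/800) = 8651/10000 ≈ 0.865100
step 7 [3.5y] bond c/2=13/400: DF=(4272679/4000000 − 13/400·(0.952100+0.947800+0.938400+0.903100+0.900600+0.865100))/(1+13/400) = 2153/2500 ≈ 0.861200
step 8 [4y] swap r/2=1777/71906: DF=(1 − 1777/71906·(0.952100+0.947800+0.938400+0.903100+0.900600+0.865100+0.861200))/(1+1777/71906) = 8223/10000 ≈ 0.822300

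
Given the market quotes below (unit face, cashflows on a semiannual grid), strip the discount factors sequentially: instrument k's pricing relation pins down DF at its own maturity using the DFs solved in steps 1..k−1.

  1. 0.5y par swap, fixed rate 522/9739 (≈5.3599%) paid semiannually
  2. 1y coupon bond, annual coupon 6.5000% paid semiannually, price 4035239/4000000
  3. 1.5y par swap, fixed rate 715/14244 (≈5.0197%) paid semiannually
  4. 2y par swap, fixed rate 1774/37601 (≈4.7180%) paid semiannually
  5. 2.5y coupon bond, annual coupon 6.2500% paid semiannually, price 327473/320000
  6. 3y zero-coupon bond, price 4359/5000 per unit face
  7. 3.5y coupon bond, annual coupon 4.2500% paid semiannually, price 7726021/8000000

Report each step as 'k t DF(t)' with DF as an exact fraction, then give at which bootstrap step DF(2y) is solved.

step 1 [0.5y] swap r/2=261/9739: DF=(1 − 261/9739·(0))/(1+261/9739) = 9739/10000 ≈ 0.973900
step 2 [1y] bond c/2=13/400: DF=(4035239/4000000 − 13/400·(0.973900))/(1+13/400) = 1183/1250 ≈ 0.946400
step 3 [1.5y] swap r/2=715/28488: DF=(1 − 715/28488·(0.973900+0.946400))/(1+715/28488) = 1857/2000 ≈ 0.928500
step 4 [2y] swap r/2=887/37601: DF=(1 − 887/37601·(0.973900+0.946400+0.928500))/(1+887/37601) = 9113/10000 ≈ 0.911300
step 5 [2.5y] bond c/2=1/32: DF=(327473/320000 − 1/32·(0.973900+0.946400+0.928500+0.911300))/(1+1/32) = 549/625 ≈ 0.878400
step 6 [3y] zero: DF = P = 4359/5000 ≈ 0.871800
step 7 [3.5y] bond c/2=17/800: DF=(7726021/8000000 − 17/800·(0.973900+0.946400+0.928500+0.911300+0.878400+0.871800))/(1+17/800) = 831/1000 ≈ 0.831000

1 1/2 9739/10000
2 1 1183/1250
3 3/2 1857/2000
4 2 9113/10000
5 5/2 549/625
6 3 4359/5000
7 7/2 831/1000
DF(2y) is solved at step 4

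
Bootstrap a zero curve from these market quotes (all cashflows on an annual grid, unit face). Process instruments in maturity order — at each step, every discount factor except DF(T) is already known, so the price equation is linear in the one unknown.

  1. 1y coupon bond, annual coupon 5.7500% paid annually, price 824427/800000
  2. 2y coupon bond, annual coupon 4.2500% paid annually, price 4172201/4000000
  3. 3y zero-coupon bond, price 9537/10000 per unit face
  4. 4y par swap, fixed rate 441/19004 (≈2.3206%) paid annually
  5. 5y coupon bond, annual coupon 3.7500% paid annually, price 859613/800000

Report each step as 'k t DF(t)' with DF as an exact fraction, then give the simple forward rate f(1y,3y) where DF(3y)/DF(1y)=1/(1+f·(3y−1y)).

step 1 [1y] bond c/1=23/400: DF=(824427/800000 − 23/400·(0))/(1+23/400) = 1949/2000 ≈ 0.974500
step 2 [2y] bond c/1=17/400: DF=(4172201/4000000 − 17/400·(0.974500))/(1+17/400) = 1201/1250 ≈ 0.960800
step 3 [3y] zero: DF = P = 9537/10000 ≈ 0.953700
step 4 [4y] swap r/1=441/19004: DF=(1 − 441/19004·(0.974500+0.960800+0.953700))/(1+441/19004) = 4559/5000 ≈ 0.911800
step 5 [5y] bond c/1=3/80: DF=(859613/800000 − 3/80·(0.974500+0.960800+0.953700+0.911800))/(1+3/80) = 8983/10000 ≈ 0.898300

1 1 1949/2000
2 2 1201/1250
3 3 9537/10000
4 4 4559/5000
5 5 8983/10000
f(1y,3y) = ((1949/2000)/(9537/10000) − 1)/(2) = 104/9537 ≈ 1.0905%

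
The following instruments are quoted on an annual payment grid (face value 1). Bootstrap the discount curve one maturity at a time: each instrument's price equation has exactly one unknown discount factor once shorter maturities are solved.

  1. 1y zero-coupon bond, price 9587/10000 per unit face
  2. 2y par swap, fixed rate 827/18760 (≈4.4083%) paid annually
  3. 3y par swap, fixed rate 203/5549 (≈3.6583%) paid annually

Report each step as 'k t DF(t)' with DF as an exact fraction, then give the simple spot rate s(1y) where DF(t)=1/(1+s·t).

1 1 9587/10000
2 2 9173/10000
3 3 1797/2000
s(1y) = (1/(9587/10000) − 1)/(1) = 413/9587 ≈ 4.3079%

step 1 [1y] zero: DF = P = 9587/10000 ≈ 0.958700
step 2 [2y] swap r/1=827/18760: DF=(1 − 827/18760·(0.958700))/(1+827/18760) = 9173/10000 ≈ 0.917300
step 3 [3y] swap r/1=203/5549: DF=(1 − 203/5549·(0.958700+0.917300))/(1+203/5549) = 1797/2000 ≈ 0.898500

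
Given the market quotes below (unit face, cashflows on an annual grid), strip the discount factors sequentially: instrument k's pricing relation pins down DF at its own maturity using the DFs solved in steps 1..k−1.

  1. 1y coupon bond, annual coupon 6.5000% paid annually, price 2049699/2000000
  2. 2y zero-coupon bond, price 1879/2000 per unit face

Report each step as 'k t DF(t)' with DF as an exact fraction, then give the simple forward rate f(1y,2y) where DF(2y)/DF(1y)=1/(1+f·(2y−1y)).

step 1 [1y] bond c/1=13/200: DF=(2049699/2000000 − 13/200·(0))/(1+13/200) = 9623/10000 ≈ 0.962300
step 2 [2y] zero: DF = P = 1879/2000 ≈ 0.939500

1 1 9623/10000
2 2 1879/2000
f(1y,2y) = ((9623/10000)/(1879/2000) − 1)/(1) = 228/9395 ≈ 2.4268%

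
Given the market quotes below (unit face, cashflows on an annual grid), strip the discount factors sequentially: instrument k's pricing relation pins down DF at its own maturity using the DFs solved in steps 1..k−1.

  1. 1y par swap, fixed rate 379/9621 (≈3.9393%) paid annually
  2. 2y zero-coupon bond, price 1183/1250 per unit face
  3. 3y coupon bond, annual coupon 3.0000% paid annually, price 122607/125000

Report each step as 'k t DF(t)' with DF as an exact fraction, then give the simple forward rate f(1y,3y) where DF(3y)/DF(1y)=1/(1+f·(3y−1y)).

step 1 [1y] swap r/1=379/9621: DF=(1 − 379/9621·(0))/(1+379/9621) = 9621/10000 ≈ 0.962100
step 2 [2y] zero: DF = P = 1183/1250 ≈ 0.946400
step 3 [3y] bond c/1=3/100: DF=(122607/125000 − 3/100·(0.962100+0.946400))/(1+3/100) = 8967/10000 ≈ 0.896700

1 1 9621/10000
2 2 1183/1250
3 3 8967/10000
f(1y,3y) = ((9621/10000)/(8967/10000) − 1)/(2) = 109/2989 ≈ 3.6467%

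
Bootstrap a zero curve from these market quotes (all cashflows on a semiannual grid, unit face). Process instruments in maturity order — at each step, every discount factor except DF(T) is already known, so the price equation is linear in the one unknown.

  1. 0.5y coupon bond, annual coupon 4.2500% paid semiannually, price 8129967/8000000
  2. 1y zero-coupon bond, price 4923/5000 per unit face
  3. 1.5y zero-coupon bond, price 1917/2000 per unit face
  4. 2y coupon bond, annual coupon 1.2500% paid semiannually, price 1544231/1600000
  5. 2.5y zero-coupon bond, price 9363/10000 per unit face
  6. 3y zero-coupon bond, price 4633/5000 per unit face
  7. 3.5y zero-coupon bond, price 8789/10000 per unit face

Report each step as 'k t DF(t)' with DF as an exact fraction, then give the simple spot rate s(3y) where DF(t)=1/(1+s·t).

step 1 [0.5y] bond c/2=17/800: DF=(8129967/8000000 − 17/800·(0))/(1+17/800) = 9951/10000 ≈ 0.995100
step 2 [1y] zero: DF = P = 4923/5000 ≈ 0.984600
step 3 [1.5y] zero: DF = P = 1917/2000 ≈ 0.958500
step 4 [2y] bond c/2=1/160: DF=(1544231/1600000 − 1/160·(0.995100+0.984600+0.958500))/(1+1/160) = 9409/10000 ≈ 0.940900
step 5 [2.5y] zero: DF = P = 9363/10000 ≈ 0.936300
step 6 [3y] zero: DF = P = 4633/5000 ≈ 0.926600
step 7 [3.5y] zero: DF = P = 8789/10000 ≈ 0.878900

1 1/2 9951/10000
2 1 4923/5000
3 3/2 1917/2000
4 2 9409/10000
5 5/2 9363/10000
6 3 4633/5000
7 7/2 8789/10000
s(3y) = (1/(4633/5000) − 1)/(3) = 367/13899 ≈ 2.6405%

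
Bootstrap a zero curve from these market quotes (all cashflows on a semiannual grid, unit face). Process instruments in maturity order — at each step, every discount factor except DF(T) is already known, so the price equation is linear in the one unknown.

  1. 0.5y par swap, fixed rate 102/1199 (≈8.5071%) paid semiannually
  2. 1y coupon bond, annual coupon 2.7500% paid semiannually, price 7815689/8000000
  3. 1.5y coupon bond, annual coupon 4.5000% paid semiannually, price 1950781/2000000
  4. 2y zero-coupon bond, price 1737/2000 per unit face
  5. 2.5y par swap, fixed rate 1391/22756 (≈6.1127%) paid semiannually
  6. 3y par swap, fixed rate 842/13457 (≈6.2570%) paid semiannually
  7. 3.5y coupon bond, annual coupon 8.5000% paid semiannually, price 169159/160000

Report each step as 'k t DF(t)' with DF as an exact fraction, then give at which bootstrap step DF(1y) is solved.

1 1/2 1199/1250
2 1 9507/10000
3 3/2 9119/10000
4 2 1737/2000
5 5/2 8609/10000
6 3 2079/2500
7 7/2 7947/10000
DF(1y) is solved at step 2

step 1 [0.5y] swap r/2=51/1199: DF=(1 − 51/1199·(0))/(1+51/1199) = 1199/1250 ≈ 0.959200
step 2 [1y] bond c/2=11/800: DF=(7815689/8000000 − 11/800·(0.959200))/(1+11/800) = 9507/10000 ≈ 0.950700
step 3 [1.5y] bond c/2=9/400: DF=(1950781/2000000 − 9/400·(0.959200+0.950700))/(1+9/400) = 9119/10000 ≈ 0.911900
step 4 [2y] zero: DF = P = 1737/2000 ≈ 0.868500
step 5 [2.5y] swap r/2=1391/45512: DF=(1 − 1391/45512·(0.959200+0.950700+0.911900+0.868500))/(1+1391/45512) = 8609/10000 ≈ 0.860900
step 6 [3y] swap r/2=421/13457: DF=(1 − 421/13457·(0.959200+0.950700+0.911900+0.868500+0.860900))/(1+421/13457) = 2079/2500 ≈ 0.831600
step 7 [3.5y] bond c/2=17/400: DF=(169159/160000 − 17/400·(0.959200+0.950700+0.911900+0.868500+0.860900+0.831600))/(1+17/400) = 7947/10000 ≈ 0.794700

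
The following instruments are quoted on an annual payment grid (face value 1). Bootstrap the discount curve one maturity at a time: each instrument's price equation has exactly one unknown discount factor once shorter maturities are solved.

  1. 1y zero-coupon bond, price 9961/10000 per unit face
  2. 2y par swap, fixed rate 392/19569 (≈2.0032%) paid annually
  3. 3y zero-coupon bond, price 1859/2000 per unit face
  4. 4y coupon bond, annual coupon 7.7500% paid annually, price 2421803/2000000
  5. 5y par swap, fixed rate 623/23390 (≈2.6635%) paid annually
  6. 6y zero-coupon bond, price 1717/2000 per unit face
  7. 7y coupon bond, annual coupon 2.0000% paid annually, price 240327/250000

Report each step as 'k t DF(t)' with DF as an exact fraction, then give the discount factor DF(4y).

step 1 [1y] zero: DF = P = 9961/10000 ≈ 0.996100
step 2 [2y] swap r/1=392/19569: DF=(1 − 392/19569·(0.996100))/(1+392/19569) = 1201/1250 ≈ 0.960800
step 3 [3y] zero: DF = P = 1859/2000 ≈ 0.929500
step 4 [4y] bond c/1=31/400: DF=(2421803/2000000 − 31/400·(0.996100+0.960800+0.929500))/(1+31/400) = 4581/5000 ≈ 0.916200
step 5 [5y] swap r/1=623/23390: DF=(1 − 623/23390·(0.996100+0.960800+0.929500+0.916200))/(1+623/23390) = 4377/5000 ≈ 0.875400
step 6 [6y] zero: DF = P = 1717/2000 ≈ 0.858500
step 7 [7y] bond c/1=1/50: DF=(240327/250000 − 1/50·(0.996100+0.960800+0.929500+0.916200+0.875400+0.858500))/(1+1/50) = 8339/10000 ≈ 0.833900

1 1 9961/10000
2 2 1201/1250
3 3 1859/2000
4 4 4581/5000
5 5 4377/5000
6 6 1717/2000
7 7 8339/10000
DF(4y) = 4581/5000 ≈ 0.916200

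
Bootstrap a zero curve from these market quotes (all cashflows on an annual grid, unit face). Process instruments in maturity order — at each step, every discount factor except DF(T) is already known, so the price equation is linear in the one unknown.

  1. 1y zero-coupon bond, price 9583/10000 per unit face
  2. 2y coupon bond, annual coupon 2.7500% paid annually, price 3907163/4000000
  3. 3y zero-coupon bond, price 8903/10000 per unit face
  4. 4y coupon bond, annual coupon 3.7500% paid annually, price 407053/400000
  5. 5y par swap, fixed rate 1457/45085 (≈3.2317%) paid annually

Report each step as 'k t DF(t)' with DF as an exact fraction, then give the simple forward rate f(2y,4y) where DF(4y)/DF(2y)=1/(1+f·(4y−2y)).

step 1 [1y] zero: DF = P = 9583/10000 ≈ 0.958300
step 2 [2y] bond c/1=11/400: DF=(3907163/4000000 − 11/400·(0.958300))/(1+11/400) = 37/40 ≈ 0.925000
step 3 [3y] zero: DF = P = 8903/10000 ≈ 0.890300
step 4 [4y] bond c/1=3/80: DF=(407053/400000 − 3/80·(0.958300+0.925000+0.890300))/(1+3/80) = 4403/5000 ≈ 0.880600
step 5 [5y] swap r/1=1457/45085: DF=(1 − 1457/45085·(0.958300+0.925000+0.890300+0.880600))/(1+1457/45085) = 8543/10000 ≈ 0.854300

1 1 9583/10000
2 2 37/40
3 3 8903/10000
4 4 4403/5000
5 5 8543/10000
f(2y,4y) = ((37/40)/(4403/5000) − 1)/(2) = 3/119 ≈ 2.5210%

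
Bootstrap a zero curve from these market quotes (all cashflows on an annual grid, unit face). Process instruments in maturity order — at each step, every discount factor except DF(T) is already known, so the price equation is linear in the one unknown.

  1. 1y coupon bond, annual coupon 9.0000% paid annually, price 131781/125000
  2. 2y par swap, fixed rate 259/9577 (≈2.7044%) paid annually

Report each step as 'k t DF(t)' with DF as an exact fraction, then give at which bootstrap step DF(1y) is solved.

step 1 [1y] bond c/1=9/100: DF=(131781/125000 − 9/100·(0))/(1+9/100) = 1209/1250 ≈ 0.967200
step 2 [2y] swap r/1=259/9577: DF=(1 − 259/9577·(0.967200))/(1+259/9577) = 4741/5000 ≈ 0.948200

1 1 1209/1250
2 2 4741/5000
DF(1y) is solved at step 1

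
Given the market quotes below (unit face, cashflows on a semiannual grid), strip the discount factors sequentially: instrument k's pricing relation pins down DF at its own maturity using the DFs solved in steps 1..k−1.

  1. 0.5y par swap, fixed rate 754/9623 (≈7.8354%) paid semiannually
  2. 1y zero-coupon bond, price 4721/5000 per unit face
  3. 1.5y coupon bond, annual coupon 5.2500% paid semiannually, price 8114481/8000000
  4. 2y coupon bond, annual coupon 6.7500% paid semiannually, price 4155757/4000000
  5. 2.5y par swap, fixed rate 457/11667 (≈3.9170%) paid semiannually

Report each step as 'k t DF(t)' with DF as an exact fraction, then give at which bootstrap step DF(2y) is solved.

step 1 [0.5y] swap r/2=377/9623: DF=(1 − 377/9623·(0))/(1+377/9623) = 9623/10000 ≈ 0.962300
step 2 [1y] zero: DF = P = 4721/5000 ≈ 0.944200
step 3 [1.5y] bond c/2=21/800: DF=(8114481/8000000 − 21/800·(0.962300+0.944200))/(1+21/800) = 2349/2500 ≈ 0.939600
step 4 [2y] bond c/2=27/800: DF=(4155757/4000000 − 27/800·(0.962300+0.944200+0.939600))/(1+27/800) = 9121/10000 ≈ 0.912100
step 5 [2.5y] swap r/2=457/23334: DF=(1 − 457/23334·(0.962300+0.944200+0.939600+0.912100))/(1+457/23334) = 4543/5000 ≈ 0.908600

1 1/2 9623/10000
2 1 4721/5000
3 3/2 2349/2500
4 2 9121/10000
5 5/2 4543/5000
DF(2y) is solved at step 4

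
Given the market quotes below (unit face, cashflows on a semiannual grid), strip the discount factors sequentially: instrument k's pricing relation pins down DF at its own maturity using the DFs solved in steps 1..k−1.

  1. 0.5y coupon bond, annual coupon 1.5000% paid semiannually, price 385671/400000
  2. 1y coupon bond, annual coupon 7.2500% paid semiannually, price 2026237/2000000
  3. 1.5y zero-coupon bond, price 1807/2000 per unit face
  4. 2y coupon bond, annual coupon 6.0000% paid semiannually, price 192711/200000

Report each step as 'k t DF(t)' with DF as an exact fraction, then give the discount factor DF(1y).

1 1/2 957/1000
2 1 4721/5000
3 3/2 1807/2000
4 2 4269/5000
DF(1y) = 4721/5000 ≈ 0.944200

step 1 [0.5y] bond c/2=3/400: DF=(385671/400000 − 3/400·(0))/(1+3/400) = 957/1000 ≈ 0.957000
step 2 [1y] bond c/2=29/800: DF=(2026237/2000000 − 29/800·(0.957000))/(1+29/800) = 4721/5000 ≈ 0.944200
step 3 [1.5y] zero: DF = P = 1807/2000 ≈ 0.903500
step 4 [2y] bond c/2=3/100: DF=(192711/200000 − 3/100·(0.957000+0.944200+0.903500))/(1+3/100) = 4269/5000 ≈ 0.853800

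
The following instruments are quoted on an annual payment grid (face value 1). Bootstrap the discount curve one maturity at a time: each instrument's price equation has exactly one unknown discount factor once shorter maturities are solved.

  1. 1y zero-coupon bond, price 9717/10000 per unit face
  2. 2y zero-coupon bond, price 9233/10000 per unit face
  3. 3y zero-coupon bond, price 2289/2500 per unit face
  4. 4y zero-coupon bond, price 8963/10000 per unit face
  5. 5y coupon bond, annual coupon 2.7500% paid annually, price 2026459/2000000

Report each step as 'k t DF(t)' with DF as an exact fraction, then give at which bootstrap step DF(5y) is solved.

step 1 [1y] zero: DF = P = 9717/10000 ≈ 0.971700
step 2 [2y] zero: DF = P = 9233/10000 ≈ 0.923300
step 3 [3y] zero: DF = P = 2289/2500 ≈ 0.915600
step 4 [4y] zero: DF = P = 8963/10000 ≈ 0.896300
step 5 [5y] bond c/1=11/400: DF=(2026459/2000000 − 11/400·(0.971700+0.923300+0.915600+0.896300))/(1+11/400) = 8869/10000 ≈ 0.886900

1 1 9717/10000
2 2 9233/10000
3 3 2289/2500
4 4 8963/10000
5 5 8869/10000
DF(5y) is solved at step 5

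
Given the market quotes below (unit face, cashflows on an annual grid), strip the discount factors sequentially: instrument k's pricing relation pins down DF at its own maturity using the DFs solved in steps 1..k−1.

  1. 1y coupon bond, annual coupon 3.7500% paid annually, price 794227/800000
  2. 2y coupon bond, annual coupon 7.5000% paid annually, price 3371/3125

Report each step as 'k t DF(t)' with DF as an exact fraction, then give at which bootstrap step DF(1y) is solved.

step 1 [1y] bond c/1=3/80: DF=(794227/800000 − 3/80·(0))/(1+3/80) = 9569/10000 ≈ 0.956900
step 2 [2y] bond c/1=3/40: DF=(3371/3125 − 3/40·(0.956900))/(1+3/40) = 9367/10000 ≈ 0.936700

1 1 9569/10000
2 2 9367/10000
DF(1y) is solved at step 1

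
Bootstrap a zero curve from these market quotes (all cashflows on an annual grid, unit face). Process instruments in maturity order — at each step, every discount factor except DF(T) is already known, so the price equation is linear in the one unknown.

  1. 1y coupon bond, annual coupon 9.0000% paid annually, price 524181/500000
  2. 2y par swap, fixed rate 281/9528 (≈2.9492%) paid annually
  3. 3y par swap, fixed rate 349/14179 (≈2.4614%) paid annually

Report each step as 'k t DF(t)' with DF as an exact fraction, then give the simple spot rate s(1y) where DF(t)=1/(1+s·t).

step 1 [1y] bond c/1=9/100: DF=(524181/500000 − 9/100·(0))/(1+9/100) = 4809/5000 ≈ 0.961800
step 2 [2y] swap r/1=281/9528: DF=(1 − 281/9528·(0.961800))/(1+281/9528) = 4719/5000 ≈ 0.943800
step 3 [3y] swap r/1=349/14179: DF=(1 − 349/14179·(0.961800+0.943800))/(1+349/14179) = 4651/5000 ≈ 0.930200

1 1 4809/5000
2 2 4719/5000
3 3 4651/5000
s(1y) = (1/(4809/5000) − 1)/(1) = 191/4809 ≈ 3.9717%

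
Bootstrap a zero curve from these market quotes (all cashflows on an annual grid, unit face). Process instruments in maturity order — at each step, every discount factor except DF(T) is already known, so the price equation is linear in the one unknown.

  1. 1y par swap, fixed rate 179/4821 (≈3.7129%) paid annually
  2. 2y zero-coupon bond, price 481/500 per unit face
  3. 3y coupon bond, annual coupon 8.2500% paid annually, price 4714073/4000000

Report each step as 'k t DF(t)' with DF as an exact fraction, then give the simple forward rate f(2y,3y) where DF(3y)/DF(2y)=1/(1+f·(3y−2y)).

1 1 4821/5000
2 2 481/500
3 3 9419/10000
f(2y,3y) = ((481/500)/(9419/10000) − 1)/(1) = 201/9419 ≈ 2.1340%

step 1 [1y] swap r/1=179/4821: DF=(1 − 179/4821·(0))/(1+179/4821) = 4821/5000 ≈ 0.964200
step 2 [2y] zero: DF = P = 481/500 ≈ 0.962000
step 3 [3y] bond c/1=33/400: DF=(4714073/4000000 − 33/400·(0.964200+0.962000))/(1+33/400) = 9419/10000 ≈ 0.941900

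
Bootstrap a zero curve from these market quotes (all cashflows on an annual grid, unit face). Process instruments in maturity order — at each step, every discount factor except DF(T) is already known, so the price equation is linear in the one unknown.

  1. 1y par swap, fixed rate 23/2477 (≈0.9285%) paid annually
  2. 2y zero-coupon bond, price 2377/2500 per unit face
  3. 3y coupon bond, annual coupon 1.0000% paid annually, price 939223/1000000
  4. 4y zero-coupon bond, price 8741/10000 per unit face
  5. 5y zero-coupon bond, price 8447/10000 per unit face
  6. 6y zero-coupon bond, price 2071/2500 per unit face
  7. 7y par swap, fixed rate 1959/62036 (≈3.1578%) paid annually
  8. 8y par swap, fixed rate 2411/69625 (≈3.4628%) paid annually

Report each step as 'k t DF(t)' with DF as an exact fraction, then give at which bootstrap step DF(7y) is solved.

step 1 [1y] swap r/1=23/2477: DF=(1 − 23/2477·(0))/(1+23/2477) = 2477/2500 ≈ 0.990800
step 2 [2y] zero: DF = P = 2377/2500 ≈ 0.950800
step 3 [3y] bond c/1=1/100: DF=(939223/1000000 − 1/100·(0.990800+0.950800))/(1+1/100) = 9107/10000 ≈ 0.910700
step 4 [4y] zero: DF = P = 8741/10000 ≈ 0.874100
step 5 [5y] zero: DF = P = 8447/10000 ≈ 0.844700
step 6 [6y] zero: DF = P = 2071/2500 ≈ 0.828400
step 7 [7y] swap r/1=1959/62036: DF=(1 − 1959/62036·(0.990800+0.950800+0.910700+0.874100+0.844700+0.828400))/(1+1959/62036) = 8041/10000 ≈ 0.804100
step 8 [8y] swap r/1=2411/69625: DF=(1 − 2411/69625·(0.990800+0.950800+0.910700+0.874100+0.844700+0.828400+0.804100))/(1+2411/69625) = 7589/10000 ≈ 0.758900

1 1 2477/2500
2 2 2377/2500
3 3 9107/10000
4 4 8741/10000
5 5 8447/10000
6 6 2071/2500
7 7 8041/10000
8 8 7589/10000
DF(7y) is solved at step 7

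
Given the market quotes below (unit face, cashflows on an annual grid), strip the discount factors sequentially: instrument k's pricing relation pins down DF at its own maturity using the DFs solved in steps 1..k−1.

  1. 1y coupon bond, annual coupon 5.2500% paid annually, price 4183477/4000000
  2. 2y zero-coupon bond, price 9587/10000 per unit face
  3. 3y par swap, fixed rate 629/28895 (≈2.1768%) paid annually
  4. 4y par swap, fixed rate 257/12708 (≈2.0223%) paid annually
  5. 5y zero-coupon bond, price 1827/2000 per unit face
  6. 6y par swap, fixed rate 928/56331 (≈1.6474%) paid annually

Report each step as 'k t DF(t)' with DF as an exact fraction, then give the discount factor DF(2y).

step 1 [1y] bond c/1=21/400: DF=(4183477/4000000 − 21/400·(0))/(1+21/400) = 9937/10000 ≈ 0.993700
step 2 [2y] zero: DF = P = 9587/10000 ≈ 0.958700
step 3 [3y] swap r/1=629/28895: DF=(1 − 629/28895·(0.993700+0.958700))/(1+629/28895) = 9371/10000 ≈ 0.937100
step 4 [4y] swap r/1=257/12708: DF=(1 − 257/12708·(0.993700+0.958700+0.937100))/(1+257/12708) = 9229/10000 ≈ 0.922900
step 5 [5y] zero: DF = P = 1827/2000 ≈ 0.913500
step 6 [6y] swap r/1=928/56331: DF=(1 − 928/56331·(0.993700+0.958700+0.937100+0.922900+0.913500))/(1+928/56331) = 567/625 ≈ 0.907200

1 1 9937/10000
2 2 9587/10000
3 3 9371/10000
4 4 9229/10000
5 5 1827/2000
6 6 567/625
DF(2y) = 9587/10000 ≈ 0.958700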